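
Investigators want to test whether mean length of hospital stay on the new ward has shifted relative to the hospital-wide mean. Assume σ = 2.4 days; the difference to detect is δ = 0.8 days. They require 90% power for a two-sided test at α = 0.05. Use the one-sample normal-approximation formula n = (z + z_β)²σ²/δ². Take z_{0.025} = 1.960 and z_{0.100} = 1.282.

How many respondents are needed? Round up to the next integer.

n = (z_{α/2} + z_β)² · σ² / δ²
  = (1.960 + 1.282)² · 2.4² / 0.8²
  = 10.5106 · 5.76 / 0.64
  = 94.60
Round up → n = 95.

n = 95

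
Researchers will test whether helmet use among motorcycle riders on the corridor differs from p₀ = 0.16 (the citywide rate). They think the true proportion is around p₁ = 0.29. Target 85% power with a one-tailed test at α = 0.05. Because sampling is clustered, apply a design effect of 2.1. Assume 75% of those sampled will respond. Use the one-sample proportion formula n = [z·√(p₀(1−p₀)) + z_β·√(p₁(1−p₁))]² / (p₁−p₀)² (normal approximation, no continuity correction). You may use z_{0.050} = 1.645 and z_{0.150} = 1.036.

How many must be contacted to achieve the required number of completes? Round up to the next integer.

n = [z_α·√(p₀q₀) + z_β·√(p₁q₁)]² / (p₁ − p₀)²
  = [1.645·√(0.16·0.84) + 1.036·√(0.29·0.71)]² / (0.13)²
  = [1.645·0.3666 + 1.036·0.4538]² / 0.0169
  = [1.0732]² / 0.0169
  = 68.15
Design effect: 2.1 × 68.15 = 143.11.
Adjust for 75% response: 143.11 / 0.75 = 190.81.
Round up → n = 191.

n = 191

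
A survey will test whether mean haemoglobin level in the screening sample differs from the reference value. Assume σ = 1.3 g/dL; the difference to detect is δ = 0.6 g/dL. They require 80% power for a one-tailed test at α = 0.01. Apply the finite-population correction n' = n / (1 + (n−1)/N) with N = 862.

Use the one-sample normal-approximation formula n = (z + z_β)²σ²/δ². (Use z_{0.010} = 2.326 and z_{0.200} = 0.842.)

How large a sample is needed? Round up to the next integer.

n = 45

n = (z_α + z_β)² · σ² / δ²
  = (2.326 + 0.842)² · 1.3² / 0.6²
  = 10.0362 · 1.69 / 0.36
  = 47.11
Finite-population correction (N = 862): 47.11 / (1 + (47.11 − 1)/862) = 44.72.
Round up → n = 45.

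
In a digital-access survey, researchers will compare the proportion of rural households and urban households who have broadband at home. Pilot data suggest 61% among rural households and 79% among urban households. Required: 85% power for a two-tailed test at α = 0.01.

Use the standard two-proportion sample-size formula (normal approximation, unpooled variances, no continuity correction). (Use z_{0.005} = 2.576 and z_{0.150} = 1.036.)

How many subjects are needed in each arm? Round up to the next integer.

n = (z_{α/2} + z_β)² · [p₁(1−p₁) + p₂(1−p₂)] / (p₁ − p₂)²
  = (2.576 + 1.036)² · (0.61·0.39 + 0.79·0.21) / (-0.18)²
  = (3.612)² · (0.2379 + 0.1659) / 0.0324
  = 13.0465 · 0.4038 / 0.0324
  = 162.60
Round up → n = 163 per group.

n = 163 per group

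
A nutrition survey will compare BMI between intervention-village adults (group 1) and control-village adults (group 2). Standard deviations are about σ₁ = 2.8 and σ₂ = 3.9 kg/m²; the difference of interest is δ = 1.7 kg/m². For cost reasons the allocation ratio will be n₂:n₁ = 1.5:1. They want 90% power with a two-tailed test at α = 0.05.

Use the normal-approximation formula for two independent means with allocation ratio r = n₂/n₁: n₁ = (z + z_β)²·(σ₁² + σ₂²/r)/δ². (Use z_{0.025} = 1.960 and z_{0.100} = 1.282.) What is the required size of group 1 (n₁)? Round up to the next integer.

n₁ = 66

n₁ = (z_{α/2} + z_β)² · (σ₁² + σ₂²/r) / δ²
   = (1.960 + 1.282)² · (2.8² + 3.9²/1.5) / 1.7²
   = 10.5106 · (7.84 + 10.14) / 2.89
   = 10.5106 · 17.98 / 2.89
   = 65.39
Round up → n₁ = 66; n₂ = r·n₁ = 1.5 × 66 = 99.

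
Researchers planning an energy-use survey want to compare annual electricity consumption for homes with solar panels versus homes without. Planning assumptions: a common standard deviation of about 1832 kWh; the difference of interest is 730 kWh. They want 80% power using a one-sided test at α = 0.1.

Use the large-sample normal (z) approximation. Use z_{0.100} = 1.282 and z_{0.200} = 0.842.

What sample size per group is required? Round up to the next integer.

n = 57 per group

n = (z_α + z_β)² · (σ₁² + σ₂²) / δ²
  = (1.282 + 0.842)² · (2·1832² = 6712448) / 730²
  = 4.5114 · 6712448 / 532900
  = 56.83
Round up → n = 57 per group.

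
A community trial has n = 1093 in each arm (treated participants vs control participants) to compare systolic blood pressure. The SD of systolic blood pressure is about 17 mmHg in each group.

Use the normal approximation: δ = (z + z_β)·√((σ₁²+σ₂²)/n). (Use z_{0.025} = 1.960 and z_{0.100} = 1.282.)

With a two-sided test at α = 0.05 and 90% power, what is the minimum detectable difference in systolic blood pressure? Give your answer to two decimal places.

δ = (z_{α/2} + z_β) · √((σ₁²+σ₂²)/n)
  = (1.960 + 1.282) · √(578/1093)
  = 3.242 · √0.52882
  = 3.242 · 0.7272
  = 2.3576

Minimum detectable difference ≈ 2.36 mmHg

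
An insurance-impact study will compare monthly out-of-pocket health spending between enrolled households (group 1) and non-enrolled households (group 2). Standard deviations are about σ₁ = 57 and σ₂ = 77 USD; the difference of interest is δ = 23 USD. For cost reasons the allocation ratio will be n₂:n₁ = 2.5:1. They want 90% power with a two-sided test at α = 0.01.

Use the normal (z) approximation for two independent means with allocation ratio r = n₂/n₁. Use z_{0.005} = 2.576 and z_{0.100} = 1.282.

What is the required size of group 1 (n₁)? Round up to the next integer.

n₁ = (z_{α/2} + z_β)² · (σ₁² + σ₂²/r) / δ²
   = (2.576 + 1.282)² · (57² + 77²/2.5) / 23²
   = 14.8842 · (3249 + 2371.6) / 529
   = 14.8842 · 5620.6 / 529
   = 158.14
Round up → n₁ = 159; n₂ = r·n₁ = 2.5 × 159 = 398.

n₁ = 159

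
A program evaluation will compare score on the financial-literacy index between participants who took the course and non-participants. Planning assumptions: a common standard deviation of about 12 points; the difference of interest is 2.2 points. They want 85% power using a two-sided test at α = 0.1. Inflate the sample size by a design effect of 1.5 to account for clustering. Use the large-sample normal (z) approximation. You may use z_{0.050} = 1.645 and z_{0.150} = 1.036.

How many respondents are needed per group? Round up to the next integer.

n = (z_{α/2} + z_β)² · (σ₁² + σ₂²) / δ²
  = (1.645 + 1.036)² · (2·12² = 288) / 2.2²
  = 7.1878 · 288 / 4.84
  = 427.70
Design effect: 1.5 × 427.70 = 641.55.
Round up → n = 642 per group.

n = 642 per group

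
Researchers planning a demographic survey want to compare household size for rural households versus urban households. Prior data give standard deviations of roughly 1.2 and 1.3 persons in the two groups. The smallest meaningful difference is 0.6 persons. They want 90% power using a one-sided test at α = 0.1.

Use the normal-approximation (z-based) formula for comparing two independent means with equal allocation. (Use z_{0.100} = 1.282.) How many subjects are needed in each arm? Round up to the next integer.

n = 58 per group

n = (z_α + z_β)² · (σ₁² + σ₂²) / δ²
  = (1.282 + 1.282)² · (1.2² + 1.3² = 3.13) / 0.6²
  = 6.5741 · 3.13 / 0.36
  = 57.16
Round up → n = 58 per group.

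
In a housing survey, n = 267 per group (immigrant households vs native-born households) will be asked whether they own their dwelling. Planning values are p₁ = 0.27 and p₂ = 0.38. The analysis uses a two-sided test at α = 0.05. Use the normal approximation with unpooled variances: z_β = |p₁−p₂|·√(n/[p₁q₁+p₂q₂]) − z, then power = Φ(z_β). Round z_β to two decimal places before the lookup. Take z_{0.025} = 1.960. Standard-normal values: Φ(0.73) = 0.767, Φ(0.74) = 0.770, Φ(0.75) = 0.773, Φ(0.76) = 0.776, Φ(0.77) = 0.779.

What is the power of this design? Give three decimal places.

z_β = |p₁−p₂|·√(n/[p₁q₁+p₂q₂]) − z_{α/2}
    = 0.11 · √(267/0.4327) − 1.960
    = 0.11 · 24.8406 − 1.960
    = 2.7325 − 1.960 = 0.7725 → 0.77
Power = Φ(0.77) = 0.779.

Power ≈ 0.779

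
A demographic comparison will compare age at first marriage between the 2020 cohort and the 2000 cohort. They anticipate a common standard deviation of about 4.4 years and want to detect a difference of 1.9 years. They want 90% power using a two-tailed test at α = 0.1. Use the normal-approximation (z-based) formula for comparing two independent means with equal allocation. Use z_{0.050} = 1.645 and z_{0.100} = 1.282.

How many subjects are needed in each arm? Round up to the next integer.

n = (z_{α/2} + z_β)² · (σ₁² + σ₂²) / δ²
  = (1.645 + 1.282)² · (2·4.4² = 38.72) / 1.9²
  = 8.5673 · 38.72 / 3.61
  = 91.89
Round up → n = 92 per group.

n = 92 per group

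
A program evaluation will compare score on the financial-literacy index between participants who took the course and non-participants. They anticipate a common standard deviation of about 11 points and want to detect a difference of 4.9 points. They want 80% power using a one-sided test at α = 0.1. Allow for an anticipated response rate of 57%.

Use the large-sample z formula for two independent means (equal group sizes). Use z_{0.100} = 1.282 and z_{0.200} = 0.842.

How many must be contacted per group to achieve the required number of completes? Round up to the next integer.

n = (z_α + z_β)² · (σ₁² + σ₂²) / δ²
  = (1.282 + 0.842)² · (2·11² = 242) / 4.9²
  = 4.5114 · 242 / 24.01
  = 45.47
Adjust for 57% response: 45.47 / 0.57 = 79.77.
Round up → n = 80 per group.

n = 80 per group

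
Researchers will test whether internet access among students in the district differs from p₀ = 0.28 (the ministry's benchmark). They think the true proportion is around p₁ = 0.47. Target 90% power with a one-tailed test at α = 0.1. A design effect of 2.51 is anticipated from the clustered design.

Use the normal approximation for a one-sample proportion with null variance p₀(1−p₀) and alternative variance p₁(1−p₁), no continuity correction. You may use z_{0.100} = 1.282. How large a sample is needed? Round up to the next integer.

n = [z_α·√(p₀q₀) + z_β·√(p₁q₁)]² / (p₁ − p₀)²
  = [1.282·√(0.28·0.72) + 1.282·√(0.47·0.53)]² / (0.19)²
  = [1.282·0.4490 + 1.282·0.4991]² / 0.0361
  = [1.2155]² / 0.0361
  = 40.92
Design effect: 2.51 × 40.92 = 102.72.
Round up → n = 103.

n = 103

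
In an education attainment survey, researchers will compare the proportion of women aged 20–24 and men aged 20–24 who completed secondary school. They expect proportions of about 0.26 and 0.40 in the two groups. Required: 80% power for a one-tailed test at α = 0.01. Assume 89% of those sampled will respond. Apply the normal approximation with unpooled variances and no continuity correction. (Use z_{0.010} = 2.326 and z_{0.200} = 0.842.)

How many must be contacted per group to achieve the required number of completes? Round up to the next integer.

n = 249 per group

n = (z_α + z_β)² · [p₁(1−p₁) + p₂(1−p₂)] / (p₁ − p₂)²
  = (2.326 + 0.842)² · (0.26·0.74 + 0.40·0.60) / (-0.14)²
  = (3.168)² · (0.1924 + 0.2400) / 0.0196
  = 10.0362 · 0.4324 / 0.0196
  = 221.41
Adjust for 89% response: 221.41 / 0.89 = 248.78.
Round up → n = 249 per group.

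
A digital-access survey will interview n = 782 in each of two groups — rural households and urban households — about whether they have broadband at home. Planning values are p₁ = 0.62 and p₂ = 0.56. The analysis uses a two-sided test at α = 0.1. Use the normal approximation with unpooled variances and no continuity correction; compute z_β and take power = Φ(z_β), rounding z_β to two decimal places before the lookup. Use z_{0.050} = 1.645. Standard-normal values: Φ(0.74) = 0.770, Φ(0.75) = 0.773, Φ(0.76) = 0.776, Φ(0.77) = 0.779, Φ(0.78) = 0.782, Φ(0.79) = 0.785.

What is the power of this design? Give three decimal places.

Power ≈ 0.779

z_β = |p₁−p₂|·√(n/[p₁q₁+p₂q₂]) − z_{α/2}
    = 0.06 · √(782/0.4820) − 1.645
    = 0.06 · 40.2791 − 1.645
    = 2.4167 − 1.645 = 0.7717 → 0.77
Power = Φ(0.77) = 0.779.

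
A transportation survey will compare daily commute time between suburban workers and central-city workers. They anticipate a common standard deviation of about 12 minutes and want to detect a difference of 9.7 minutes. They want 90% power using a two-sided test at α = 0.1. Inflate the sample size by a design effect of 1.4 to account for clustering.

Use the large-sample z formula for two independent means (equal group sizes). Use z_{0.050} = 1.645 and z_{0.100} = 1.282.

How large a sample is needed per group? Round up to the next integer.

n = 37 per group

n = (z_{α/2} + z_β)² · (σ₁² + σ₂²) / δ²
  = (1.645 + 1.282)² · (2·12² = 288) / 9.7²
  = 8.5673 · 288 / 94.09
  = 26.22
Design effect: 1.4 × 26.22 = 36.71.
Round up → n = 37 per group.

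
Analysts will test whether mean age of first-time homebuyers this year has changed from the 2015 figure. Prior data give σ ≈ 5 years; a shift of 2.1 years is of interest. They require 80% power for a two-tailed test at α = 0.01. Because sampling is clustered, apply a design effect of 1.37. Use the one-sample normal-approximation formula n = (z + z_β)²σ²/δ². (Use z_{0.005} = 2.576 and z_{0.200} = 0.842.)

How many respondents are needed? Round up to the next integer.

n = 91

n = (z_{α/2} + z_β)² · σ² / δ²
  = (2.576 + 0.842)² · 5² / 2.1²
  = 11.6827 · 25 / 4.41
  = 66.23
Design effect: 1.37 × 66.23 = 90.73.
Round up → n = 91.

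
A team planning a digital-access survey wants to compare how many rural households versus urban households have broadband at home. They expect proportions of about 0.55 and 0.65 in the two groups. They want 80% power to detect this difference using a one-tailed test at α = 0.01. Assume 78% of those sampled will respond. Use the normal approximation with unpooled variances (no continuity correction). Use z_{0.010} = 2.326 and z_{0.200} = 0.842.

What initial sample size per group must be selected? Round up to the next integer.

n = (z_α + z_β)² · [p₁(1−p₁) + p₂(1−p₂)] / (p₁ − p₂)²
  = (2.326 + 0.842)² · (0.55·0.45 + 0.65·0.35) / (-0.10)²
  = (3.168)² · (0.2475 + 0.2275) / 0.0100
  = 10.0362 · 0.4750 / 0.0100
  = 476.72
Adjust for 78% response: 476.72 / 0.78 = 611.18.
Round up → n = 612 per group.

n = 612 per group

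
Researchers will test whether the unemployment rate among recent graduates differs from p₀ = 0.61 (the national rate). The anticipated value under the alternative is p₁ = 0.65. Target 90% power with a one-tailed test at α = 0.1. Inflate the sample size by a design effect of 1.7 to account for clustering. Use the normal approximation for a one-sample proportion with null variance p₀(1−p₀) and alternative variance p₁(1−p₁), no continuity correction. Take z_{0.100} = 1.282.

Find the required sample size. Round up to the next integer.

n = 1626

n = [z_α·√(p₀q₀) + z_β·√(p₁q₁)]² / (p₁ − p₀)²
  = [1.282·√(0.61·0.39) + 1.282·√(0.65·0.35)]² / (0.04)²
  = [1.282·0.4877 + 1.282·0.4770]² / 0.0016
  = [1.2368]² / 0.0016
  = 956.00
Design effect: 1.7 × 956.00 = 1625.20.
Round up → n = 1626.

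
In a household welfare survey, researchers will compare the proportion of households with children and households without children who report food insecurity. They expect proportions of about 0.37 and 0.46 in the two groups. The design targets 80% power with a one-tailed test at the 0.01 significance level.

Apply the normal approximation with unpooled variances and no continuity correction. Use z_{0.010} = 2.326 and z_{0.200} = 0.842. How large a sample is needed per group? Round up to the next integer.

n = (z_α + z_β)² · [p₁(1−p₁) + p₂(1−p₂)] / (p₁ − p₂)²
  = (2.326 + 0.842)² · (0.37·0.63 + 0.46·0.54) / (-0.09)²
  = (3.168)² · (0.2331 + 0.2484) / 0.0081
  = 10.0362 · 0.4815 / 0.0081
  = 596.60
Round up → n = 597 per group.

n = 597 per group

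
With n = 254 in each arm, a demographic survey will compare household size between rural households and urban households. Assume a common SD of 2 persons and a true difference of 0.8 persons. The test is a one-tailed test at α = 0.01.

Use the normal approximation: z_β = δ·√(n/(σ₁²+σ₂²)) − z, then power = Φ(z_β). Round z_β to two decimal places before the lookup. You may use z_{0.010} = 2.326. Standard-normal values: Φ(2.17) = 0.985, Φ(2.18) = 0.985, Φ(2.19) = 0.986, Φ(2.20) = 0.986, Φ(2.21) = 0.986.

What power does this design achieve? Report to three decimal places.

Power ≈ 0.985

z_β = δ·√(n/(σ₁²+σ₂²)) − z_α
    = 0.8 · √(254/8) − 2.326
    = 0.8 · 5.63471 − 2.326
    = 4.5078 − 2.326 = 2.1818 → 2.18
Power = Φ(2.18) = 0.985.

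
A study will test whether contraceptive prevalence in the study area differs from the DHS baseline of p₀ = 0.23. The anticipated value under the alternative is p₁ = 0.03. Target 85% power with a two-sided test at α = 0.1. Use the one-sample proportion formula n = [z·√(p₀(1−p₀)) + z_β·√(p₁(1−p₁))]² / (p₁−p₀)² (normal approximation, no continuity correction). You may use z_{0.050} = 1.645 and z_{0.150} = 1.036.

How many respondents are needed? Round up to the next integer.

n = [z_{α/2}·√(p₀q₀) + z_β·√(p₁q₁)]² / (p₁ − p₀)²
  = [1.645·√(0.23·0.77) + 1.036·√(0.03·0.97)]² / (-0.20)²
  = [1.645·0.4208 + 1.036·0.1706]² / 0.0400
  = [0.8690]² / 0.0400
  = 18.88
Round up → n = 19.

n = 19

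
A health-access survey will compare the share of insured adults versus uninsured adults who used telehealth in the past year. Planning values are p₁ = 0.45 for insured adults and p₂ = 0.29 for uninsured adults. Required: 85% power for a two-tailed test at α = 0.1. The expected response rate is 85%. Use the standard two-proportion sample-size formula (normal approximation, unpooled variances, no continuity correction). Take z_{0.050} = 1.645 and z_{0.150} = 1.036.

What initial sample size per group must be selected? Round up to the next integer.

n = 150 per group

n = (z_{α/2} + z_β)² · [p₁(1−p₁) + p₂(1−p₂)] / (p₁ − p₂)²
  = (1.645 + 1.036)² · (0.45·0.55 + 0.29·0.71) / (0.16)²
  = (2.681)² · (0.2475 + 0.2059) / 0.0256
  = 7.1878 · 0.4534 / 0.0256
  = 127.30
Adjust for 85% response: 127.30 / 0.85 = 149.77.
Round up → n = 150 per group.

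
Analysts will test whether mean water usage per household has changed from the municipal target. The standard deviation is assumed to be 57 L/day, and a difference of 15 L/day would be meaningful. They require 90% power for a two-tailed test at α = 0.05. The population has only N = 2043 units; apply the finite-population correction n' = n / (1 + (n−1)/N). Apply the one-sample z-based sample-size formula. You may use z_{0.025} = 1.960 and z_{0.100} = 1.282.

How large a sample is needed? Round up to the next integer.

n = 142

n = (z_{α/2} + z_β)² · σ² / δ²
  = (1.960 + 1.282)² · 57² / 15²
  = 10.5106 · 3249 / 225
  = 151.77
Finite-population correction (N = 2043): 151.77 / (1 + (151.77 − 1)/2043) = 141.34.
Round up → n = 142.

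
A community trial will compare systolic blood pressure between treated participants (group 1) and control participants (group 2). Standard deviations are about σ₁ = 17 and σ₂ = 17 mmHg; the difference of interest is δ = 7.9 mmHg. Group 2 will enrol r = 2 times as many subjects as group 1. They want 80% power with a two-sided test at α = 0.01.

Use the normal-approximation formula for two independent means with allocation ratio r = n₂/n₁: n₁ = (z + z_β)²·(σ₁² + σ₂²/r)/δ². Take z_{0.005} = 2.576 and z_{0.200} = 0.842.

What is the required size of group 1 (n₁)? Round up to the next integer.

n₁ = 82

n₁ = (z_{α/2} + z_β)² · (σ₁² + σ₂²/r) / δ²
   = (2.576 + 0.842)² · (17² + 17²/2) / 7.9²
   = 11.6827 · (289 + 144.5) / 62.41
   = 11.6827 · 433.5 / 62.41
   = 81.15
Round up → n₁ = 82; n₂ = r·n₁ = 2 × 82 = 164.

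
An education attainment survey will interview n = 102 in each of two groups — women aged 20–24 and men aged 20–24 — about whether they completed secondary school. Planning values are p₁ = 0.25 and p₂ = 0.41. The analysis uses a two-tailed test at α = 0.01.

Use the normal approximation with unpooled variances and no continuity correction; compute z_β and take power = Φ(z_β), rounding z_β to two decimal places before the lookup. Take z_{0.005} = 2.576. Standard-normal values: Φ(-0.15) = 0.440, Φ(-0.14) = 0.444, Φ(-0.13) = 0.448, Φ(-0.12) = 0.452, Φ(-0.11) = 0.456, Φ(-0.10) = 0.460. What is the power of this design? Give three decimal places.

z_β = |p₁−p₂|·√(n/[p₁q₁+p₂q₂]) − z_{α/2}
    = 0.16 · √(102/0.4294) − 2.576
    = 0.16 · 15.4124 − 2.576
    = 2.4660 − 2.576 = -0.1100 → -0.11
Power = Φ(-0.11) = 0.456.

Power ≈ 0.456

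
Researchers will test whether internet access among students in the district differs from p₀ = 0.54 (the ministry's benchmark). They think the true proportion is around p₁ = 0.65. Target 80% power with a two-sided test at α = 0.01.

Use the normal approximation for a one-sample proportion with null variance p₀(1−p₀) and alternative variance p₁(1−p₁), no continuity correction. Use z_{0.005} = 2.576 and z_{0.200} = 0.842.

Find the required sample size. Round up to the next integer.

n = 235

n = [z_{α/2}·√(p₀q₀) + z_β·√(p₁q₁)]² / (p₁ − p₀)²
  = [2.576·√(0.54·0.46) + 0.842·√(0.65·0.35)]² / (0.11)²
  = [2.576·0.4984 + 0.842·0.4770]² / 0.0121
  = [1.6855]² / 0.0121
  = 234.78
Round up → n = 235.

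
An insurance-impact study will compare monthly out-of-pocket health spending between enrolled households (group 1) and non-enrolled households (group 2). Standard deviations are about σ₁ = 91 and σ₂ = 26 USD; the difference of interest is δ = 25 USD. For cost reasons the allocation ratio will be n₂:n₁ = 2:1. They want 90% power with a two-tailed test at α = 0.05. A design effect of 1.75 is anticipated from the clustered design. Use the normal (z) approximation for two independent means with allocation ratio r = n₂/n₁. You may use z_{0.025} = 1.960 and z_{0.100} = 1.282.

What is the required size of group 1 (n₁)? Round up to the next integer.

n₁ = 254

n₁ = (z_{α/2} + z_β)² · (σ₁² + σ₂²/r) / δ²
   = (1.960 + 1.282)² · (91² + 26²/2) / 25²
   = 10.5106 · (8281 + 338) / 625
   = 10.5106 · 8619 / 625
   = 144.94
Design effect: 1.75 × 144.94 = 253.65.
Round up → n₁ = 254; n₂ = r·n₁ = 2 × 254 = 508.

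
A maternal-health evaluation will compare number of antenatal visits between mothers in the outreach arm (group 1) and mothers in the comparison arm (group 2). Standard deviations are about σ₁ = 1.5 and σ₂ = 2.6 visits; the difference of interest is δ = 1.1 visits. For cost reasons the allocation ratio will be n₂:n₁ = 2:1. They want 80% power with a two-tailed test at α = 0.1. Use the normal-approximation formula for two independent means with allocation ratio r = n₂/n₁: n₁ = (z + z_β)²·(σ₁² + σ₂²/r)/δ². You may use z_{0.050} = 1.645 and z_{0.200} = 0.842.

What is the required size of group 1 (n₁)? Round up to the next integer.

n₁ = 29

n₁ = (z_{α/2} + z_β)² · (σ₁² + σ₂²/r) / δ²
   = (1.645 + 0.842)² · (1.5² + 2.6²/2) / 1.1²
   = 6.1852 · (2.25 + 3.38) / 1.21
   = 6.1852 · 5.63 / 1.21
   = 28.78
Round up → n₁ = 29; n₂ = r·n₁ = 2 × 29 = 58.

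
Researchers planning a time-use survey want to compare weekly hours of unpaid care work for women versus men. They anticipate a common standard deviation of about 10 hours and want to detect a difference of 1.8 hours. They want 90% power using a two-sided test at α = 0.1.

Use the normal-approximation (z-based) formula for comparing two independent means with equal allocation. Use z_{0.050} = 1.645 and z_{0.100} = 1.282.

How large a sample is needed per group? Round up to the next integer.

n = (z_{α/2} + z_β)² · (σ₁² + σ₂²) / δ²
  = (1.645 + 1.282)² · (2·10² = 200) / 1.8²
  = 8.5673 · 200 / 3.24
  = 528.85
Round up → n = 529 per group.

n = 529 per group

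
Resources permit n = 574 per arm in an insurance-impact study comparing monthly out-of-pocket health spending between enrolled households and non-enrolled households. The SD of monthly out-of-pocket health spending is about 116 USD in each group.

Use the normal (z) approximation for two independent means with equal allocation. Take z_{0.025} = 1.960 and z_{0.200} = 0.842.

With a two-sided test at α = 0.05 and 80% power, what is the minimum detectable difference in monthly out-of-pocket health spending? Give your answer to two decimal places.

δ = (z_{α/2} + z_β) · √((σ₁²+σ₂²)/n)
  = (1.960 + 0.842) · √(26912/574)
  = 2.802 · √46.885
  = 2.802 · 6.8473
  = 19.1860

Minimum detectable difference ≈ 19.19 USD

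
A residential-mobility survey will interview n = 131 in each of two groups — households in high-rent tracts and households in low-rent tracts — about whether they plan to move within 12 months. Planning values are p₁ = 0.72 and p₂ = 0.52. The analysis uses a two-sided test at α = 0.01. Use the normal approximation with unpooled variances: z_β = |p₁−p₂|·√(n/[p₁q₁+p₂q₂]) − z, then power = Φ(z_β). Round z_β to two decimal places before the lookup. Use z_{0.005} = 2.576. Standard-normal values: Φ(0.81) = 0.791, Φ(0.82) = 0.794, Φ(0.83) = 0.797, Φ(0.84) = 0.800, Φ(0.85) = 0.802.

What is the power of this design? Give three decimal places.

Power ≈ 0.797

z_β = |p₁−p₂|·√(n/[p₁q₁+p₂q₂]) − z_{α/2}
    = 0.20 · √(131/0.4512) − 2.576
    = 0.20 · 17.0393 − 2.576
    = 3.4079 − 2.576 = 0.8319 → 0.83
Power = Φ(0.83) = 0.797.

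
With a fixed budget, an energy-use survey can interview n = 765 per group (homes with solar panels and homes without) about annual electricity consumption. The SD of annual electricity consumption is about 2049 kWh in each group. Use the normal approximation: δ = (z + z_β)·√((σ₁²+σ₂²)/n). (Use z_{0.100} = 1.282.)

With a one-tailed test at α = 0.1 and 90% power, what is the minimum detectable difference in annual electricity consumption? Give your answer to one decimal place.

Minimum detectable difference ≈ 268.6 kWh

δ = (z_α + z_β) · √((σ₁²+σ₂²)/n)
  = (1.282 + 1.282) · √(8396802/765)
  = 2.564 · √10976.2
  = 2.564 · 104.7674
  = 268.6237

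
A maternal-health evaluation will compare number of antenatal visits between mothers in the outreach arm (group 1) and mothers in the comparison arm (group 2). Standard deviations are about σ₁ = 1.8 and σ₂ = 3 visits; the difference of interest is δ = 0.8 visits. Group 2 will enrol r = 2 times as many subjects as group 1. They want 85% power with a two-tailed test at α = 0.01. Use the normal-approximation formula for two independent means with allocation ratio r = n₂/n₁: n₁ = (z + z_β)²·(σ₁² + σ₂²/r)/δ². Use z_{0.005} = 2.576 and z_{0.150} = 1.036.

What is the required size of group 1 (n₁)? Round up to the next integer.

n₁ = (z_{α/2} + z_β)² · (σ₁² + σ₂²/r) / δ²
   = (2.576 + 1.036)² · (1.8² + 3²/2) / 0.8²
   = 13.0465 · (3.24 + 4.5) / 0.64
   = 13.0465 · 7.74 / 0.64
   = 157.78
Round up → n₁ = 158; n₂ = r·n₁ = 2 × 158 = 316.

n₁ = 158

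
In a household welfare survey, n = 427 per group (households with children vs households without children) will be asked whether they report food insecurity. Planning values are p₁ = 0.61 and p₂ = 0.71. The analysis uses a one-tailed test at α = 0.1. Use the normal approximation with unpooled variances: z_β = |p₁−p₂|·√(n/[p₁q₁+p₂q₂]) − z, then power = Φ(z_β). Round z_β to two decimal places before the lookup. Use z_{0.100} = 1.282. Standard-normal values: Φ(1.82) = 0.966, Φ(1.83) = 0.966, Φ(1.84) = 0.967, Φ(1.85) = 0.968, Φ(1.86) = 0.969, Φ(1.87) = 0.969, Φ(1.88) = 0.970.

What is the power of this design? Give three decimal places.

z_β = |p₁−p₂|·√(n/[p₁q₁+p₂q₂]) − z_α
    = 0.10 · √(427/0.4438) − 1.282
    = 0.10 · 31.0185 − 1.282
    = 3.1018 − 1.282 = 1.8198 → 1.82
Power = Φ(1.82) = 0.966.

Power ≈ 0.966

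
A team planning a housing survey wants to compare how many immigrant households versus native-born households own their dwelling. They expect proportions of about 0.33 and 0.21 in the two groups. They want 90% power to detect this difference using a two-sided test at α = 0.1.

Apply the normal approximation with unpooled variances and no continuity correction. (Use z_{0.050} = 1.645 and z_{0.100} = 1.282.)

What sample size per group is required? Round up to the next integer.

n = (z_{α/2} + z_β)² · [p₁(1−p₁) + p₂(1−p₂)] / (p₁ − p₂)²
  = (1.645 + 1.282)² · (0.33·0.67 + 0.21·0.79) / (0.12)²
  = (2.927)² · (0.2211 + 0.1659) / 0.0144
  = 8.5673 · 0.3870 / 0.0144
  = 230.25
Round up → n = 231 per group.

n = 231 per group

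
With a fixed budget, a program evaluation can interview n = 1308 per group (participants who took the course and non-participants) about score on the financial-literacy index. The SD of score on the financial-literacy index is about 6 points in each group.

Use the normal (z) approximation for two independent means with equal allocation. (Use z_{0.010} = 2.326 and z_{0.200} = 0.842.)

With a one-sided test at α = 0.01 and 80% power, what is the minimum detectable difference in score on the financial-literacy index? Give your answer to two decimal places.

δ = (z_α + z_β) · √((σ₁²+σ₂²)/n)
  = (2.326 + 0.842) · √(72/1308)
  = 3.168 · √0.05505
  = 3.168 · 0.2346
  = 0.7433

Minimum detectable difference ≈ 0.74 points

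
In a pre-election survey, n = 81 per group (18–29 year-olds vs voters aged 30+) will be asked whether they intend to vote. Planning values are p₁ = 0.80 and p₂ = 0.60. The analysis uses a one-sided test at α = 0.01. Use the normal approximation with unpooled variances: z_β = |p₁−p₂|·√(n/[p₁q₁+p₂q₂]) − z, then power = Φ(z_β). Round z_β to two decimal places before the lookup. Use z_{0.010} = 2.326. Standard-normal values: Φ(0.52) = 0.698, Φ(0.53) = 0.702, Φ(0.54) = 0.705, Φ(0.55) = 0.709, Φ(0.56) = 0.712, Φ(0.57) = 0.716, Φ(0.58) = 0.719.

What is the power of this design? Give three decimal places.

z_β = |p₁−p₂|·√(n/[p₁q₁+p₂q₂]) − z_α
    = 0.20 · √(81/0.4000) − 2.326
    = 0.20 · 14.2302 − 2.326
    = 2.8460 − 2.326 = 0.5200 → 0.52
Power = Φ(0.52) = 0.698.

Power ≈ 0.698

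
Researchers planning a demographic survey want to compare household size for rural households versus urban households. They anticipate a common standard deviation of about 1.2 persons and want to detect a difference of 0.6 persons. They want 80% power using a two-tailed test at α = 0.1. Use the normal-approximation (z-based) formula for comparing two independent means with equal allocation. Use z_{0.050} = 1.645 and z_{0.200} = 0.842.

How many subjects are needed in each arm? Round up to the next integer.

n = 50 per group

n = (z_{α/2} + z_β)² · (σ₁² + σ₂²) / δ²
  = (1.645 + 0.842)² · (2·1.2² = 2.88) / 0.6²
  = 6.1852 · 2.88 / 0.36
  = 49.48
Round up → n = 50 per group.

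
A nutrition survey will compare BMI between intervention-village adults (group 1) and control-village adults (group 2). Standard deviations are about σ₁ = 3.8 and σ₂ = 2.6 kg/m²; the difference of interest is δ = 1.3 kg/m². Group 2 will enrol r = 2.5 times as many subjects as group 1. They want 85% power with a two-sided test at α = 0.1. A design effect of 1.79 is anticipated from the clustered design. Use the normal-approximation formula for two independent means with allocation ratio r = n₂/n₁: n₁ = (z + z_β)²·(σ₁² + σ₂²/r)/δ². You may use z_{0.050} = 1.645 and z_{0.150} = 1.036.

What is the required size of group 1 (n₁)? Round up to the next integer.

n₁ = (z_{α/2} + z_β)² · (σ₁² + σ₂²/r) / δ²
   = (1.645 + 1.036)² · (3.8² + 2.6²/2.5) / 1.3²
   = 7.1878 · (14.44 + 2.704) / 1.69
   = 7.1878 · 17.144 / 1.69
   = 72.92
Design effect: 1.79 × 72.92 = 130.52.
Round up → n₁ = 131; n₂ = r·n₁ = 2.5 × 131 = 328.

n₁ = 131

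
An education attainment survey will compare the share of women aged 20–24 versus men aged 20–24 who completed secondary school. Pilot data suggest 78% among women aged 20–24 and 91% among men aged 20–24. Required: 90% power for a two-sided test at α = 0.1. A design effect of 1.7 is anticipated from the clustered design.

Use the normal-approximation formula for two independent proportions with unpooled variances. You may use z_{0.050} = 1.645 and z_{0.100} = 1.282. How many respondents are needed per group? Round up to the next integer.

n = 219 per group

n = (z_{α/2} + z_β)² · [p₁(1−p₁) + p₂(1−p₂)] / (p₁ − p₂)²
  = (1.645 + 1.282)² · (0.78·0.22 + 0.91·0.09) / (-0.13)²
  = (2.927)² · (0.1716 + 0.0819) / 0.0169
  = 8.5673 · 0.2535 / 0.0169
  = 128.51
Design effect: 1.7 × 128.51 = 218.47.
Round up → n = 219 per group.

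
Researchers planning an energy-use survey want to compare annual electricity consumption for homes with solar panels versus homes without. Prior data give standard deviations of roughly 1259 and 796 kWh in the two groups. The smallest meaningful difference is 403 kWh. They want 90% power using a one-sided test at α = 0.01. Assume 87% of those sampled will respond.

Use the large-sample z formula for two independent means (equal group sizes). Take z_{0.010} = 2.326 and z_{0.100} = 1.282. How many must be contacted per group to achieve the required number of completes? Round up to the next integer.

n = 205 per group

n = (z_α + z_β)² · (σ₁² + σ₂²) / δ²
  = (2.326 + 1.282)² · (1259² + 796² = 2218697) / 403²
  = 13.0177 · 2218697 / 162409
  = 177.84
Adjust for 87% response: 177.84 / 0.87 = 204.41.
Round up → n = 205 per group.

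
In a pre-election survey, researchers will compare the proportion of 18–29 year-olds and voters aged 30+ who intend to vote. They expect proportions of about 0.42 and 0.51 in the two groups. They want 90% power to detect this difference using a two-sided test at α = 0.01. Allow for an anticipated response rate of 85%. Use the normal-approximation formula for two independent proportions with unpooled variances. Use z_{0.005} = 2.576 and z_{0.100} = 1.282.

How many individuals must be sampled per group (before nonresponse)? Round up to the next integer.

n = 1067 per group

n = (z_{α/2} + z_β)² · [p₁(1−p₁) + p₂(1−p₂)] / (p₁ − p₂)²
  = (2.576 + 1.282)² · (0.42·0.58 + 0.51·0.49) / (-0.09)²
  = (3.858)² · (0.2436 + 0.2499) / 0.0081
  = 14.8842 · 0.4935 / 0.0081
  = 906.83
Adjust for 85% response: 906.83 / 0.85 = 1066.86.
Round up → n = 1067 per group.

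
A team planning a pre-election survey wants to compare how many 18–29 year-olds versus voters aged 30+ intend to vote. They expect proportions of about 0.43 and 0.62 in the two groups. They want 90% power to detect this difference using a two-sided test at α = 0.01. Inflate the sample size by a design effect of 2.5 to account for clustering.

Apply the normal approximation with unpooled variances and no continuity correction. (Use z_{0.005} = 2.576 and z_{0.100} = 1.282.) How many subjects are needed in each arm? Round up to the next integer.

n = 496 per group

n = (z_{α/2} + z_β)² · [p₁(1−p₁) + p₂(1−p₂)] / (p₁ − p₂)²
  = (2.576 + 1.282)² · (0.43·0.57 + 0.62·0.38) / (-0.19)²
  = (3.858)² · (0.2451 + 0.2356) / 0.0361
  = 14.8842 · 0.4807 / 0.0361
  = 198.19
Design effect: 2.5 × 198.19 = 495.49.
Round up → n = 496 per group.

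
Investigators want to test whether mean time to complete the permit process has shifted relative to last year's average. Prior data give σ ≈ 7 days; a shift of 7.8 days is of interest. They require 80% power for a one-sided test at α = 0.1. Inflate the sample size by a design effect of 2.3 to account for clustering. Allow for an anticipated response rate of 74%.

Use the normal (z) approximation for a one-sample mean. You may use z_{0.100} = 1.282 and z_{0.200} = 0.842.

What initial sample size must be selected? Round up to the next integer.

n = (z_α + z_β)² · σ² / δ²
  = (1.282 + 0.842)² · 7² / 7.8²
  = 4.5114 · 49 / 60.84
  = 3.63
Design effect: 2.3 × 3.63 = 8.36.
Adjust for 74% response: 8.36 / 0.74 = 11.29.
Round up → n = 12.

n = 12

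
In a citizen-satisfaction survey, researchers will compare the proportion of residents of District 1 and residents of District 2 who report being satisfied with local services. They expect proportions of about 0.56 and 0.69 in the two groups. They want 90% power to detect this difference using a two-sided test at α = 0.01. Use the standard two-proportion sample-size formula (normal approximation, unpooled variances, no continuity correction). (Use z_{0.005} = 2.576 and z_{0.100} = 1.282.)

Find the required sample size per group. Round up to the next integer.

n = 406 per group

n = (z_{α/2} + z_β)² · [p₁(1−p₁) + p₂(1−p₂)] / (p₁ − p₂)²
  = (2.576 + 1.282)² · (0.56·0.44 + 0.69·0.31) / (-0.13)²
  = (3.858)² · (0.2464 + 0.2139) / 0.0169
  = 14.8842 · 0.4603 / 0.0169
  = 405.40
Round up → n = 406 per group.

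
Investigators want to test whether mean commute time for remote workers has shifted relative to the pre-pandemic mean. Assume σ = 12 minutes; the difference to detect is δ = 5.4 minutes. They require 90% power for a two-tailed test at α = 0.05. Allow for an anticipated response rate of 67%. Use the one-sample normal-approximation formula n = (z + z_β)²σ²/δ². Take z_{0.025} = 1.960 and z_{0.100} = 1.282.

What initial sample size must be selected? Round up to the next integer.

n = (z_{α/2} + z_β)² · σ² / δ²
  = (1.960 + 1.282)² · 12² / 5.4²
  = 10.5106 · 144 / 29.16
  = 51.90
Adjust for 67% response: 51.90 / 0.67 = 77.47.
Round up → n = 78.

n = 78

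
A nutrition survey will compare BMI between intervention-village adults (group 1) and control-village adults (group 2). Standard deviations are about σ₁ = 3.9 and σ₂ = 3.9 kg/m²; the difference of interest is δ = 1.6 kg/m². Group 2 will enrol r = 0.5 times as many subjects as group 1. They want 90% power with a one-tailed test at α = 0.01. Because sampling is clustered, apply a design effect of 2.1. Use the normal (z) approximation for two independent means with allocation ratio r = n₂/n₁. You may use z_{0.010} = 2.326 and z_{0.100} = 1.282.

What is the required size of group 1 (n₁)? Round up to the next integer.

n₁ = 488

n₁ = (z_α + z_β)² · (σ₁² + σ₂²/r) / δ²
   = (2.326 + 1.282)² · (3.9² + 3.9²/0.5) / 1.6²
   = 13.0177 · (15.21 + 30.42) / 2.56
   = 13.0177 · 45.63 / 2.56
   = 232.03
Design effect: 2.1 × 232.03 = 487.26.
Round up → n₁ = 488; n₂ = r·n₁ = 0.5 × 488 = 244.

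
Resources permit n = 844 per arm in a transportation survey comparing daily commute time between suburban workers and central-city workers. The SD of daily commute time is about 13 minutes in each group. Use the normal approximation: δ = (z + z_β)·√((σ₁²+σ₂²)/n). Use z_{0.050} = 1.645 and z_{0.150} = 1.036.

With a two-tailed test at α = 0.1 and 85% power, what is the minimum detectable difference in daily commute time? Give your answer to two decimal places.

δ = (z_{α/2} + z_β) · √((σ₁²+σ₂²)/n)
  = (1.645 + 1.036) · √(338/844)
  = 2.681 · √0.40047
  = 2.681 · 0.6328
  = 1.6966

Minimum detectable difference ≈ 1.70 minutes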